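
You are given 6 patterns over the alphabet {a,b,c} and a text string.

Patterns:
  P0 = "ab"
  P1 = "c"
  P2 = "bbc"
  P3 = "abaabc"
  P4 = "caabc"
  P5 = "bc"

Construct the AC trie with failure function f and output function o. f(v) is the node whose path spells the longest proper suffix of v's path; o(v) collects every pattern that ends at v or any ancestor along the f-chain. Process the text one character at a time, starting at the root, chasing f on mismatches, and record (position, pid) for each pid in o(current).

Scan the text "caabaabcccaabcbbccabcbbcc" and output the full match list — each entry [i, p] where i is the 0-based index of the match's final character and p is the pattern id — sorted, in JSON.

Construct AC machine:
Trie nodes:
  n0 'ε': a→1 b→4 c→3
  n1 'a': b→2
  n2 'ab': a→7  ←P0
  n3 'c': a→11  ←P1
  n4 'b': b→5 c→15
  n5 'bb': c→6
  n6 'bbc': ·  ←P2
  n7 'aba': a→8
  n8 'abaa': b→9
  n9 'abaab': c→10
  n10 'abaabc': ·  ←P3
  n11 'ca': a→12
  n12 'caa': b→13
  n13 'caab': c→14
  n14 'caabc': ·  ←P4
  n15 'bc': ·  ←P5

BFS fail/out derivation:
  fail(1) 'a': from fail(0)=0 chase 'a': 0 ⇒ 0;  out=∅∪out(0)=∅
  fail(3) 'c': from fail(0)=0 chase 'c': 0 ⇒ 0;  out={1}∪out(0)={1}
  fail(4) 'b': from fail(0)=0 chase 'b': 0 ⇒ 0;  out=∅∪out(0)=∅
  fail(2) 'ab': from fail(1)=0 chase 'b': 0 ⇒ 4;  out={0}∪out(4)={0}
  fail(5) 'bb': from fail(4)=0 chase 'b': 0 ⇒ 4;  out=∅∪out(4)=∅
  fail(11) 'ca': from fail(3)=0 chase 'a': 0 ⇒ 1;  out=∅∪out(1)=∅
  fail(15) 'bc': from fail(4)=0 chase 'c': 0 ⇒ 3;  out={5}∪out(3)={1,5}
  fail(6) 'bbc': from fail(5)=4 chase 'c': 4 ⇒ 15;  out={2}∪out(15)={1,2,5}
  fail(7) 'aba': from fail(2)=4 chase 'a': 4→0 ⇒ 1;  out=∅∪out(1)=∅
  fail(12) 'caa': from fail(11)=1 chase 'a': 1→0 ⇒ 1;  out=∅∪out(1)=∅
  fail(8) 'abaa': from fail(7)=1 chase 'a': 1→0 ⇒ 1;  out=∅∪out(1)=∅
  fail(13) 'caab': from fail(12)=1 chase 'b': 1 ⇒ 2;  out=∅∪out(2)={0}
  fail(9) 'abaab': from fail(8)=1 chase 'b': 1 ⇒ 2;  out=∅∪out(2)={0}
  fail(14) 'caabc': from fail(13)=2 chase 'c': 2→4 ⇒ 15;  out={4}∪out(15)={1,4,5}
  fail(10) 'abaabc': from fail(9)=2 chase 'c': 2→4 ⇒ 15;  out={3}∪out(15)={1,3,5}

Run:
i=0 'c': node 0→3  emit P1@[0:0]
i=1 'a': node 3→11
i=2 'a': node 11→12
i=3 'b': node 12→13  emit P0@[2:3]
i=4 'a': node 13→7 (fail-walked)
i=5 'a': node 7→8
i=6 'b': node 8→9  emit P0@[5:6]
i=7 'c': node 9→10  emit P1@[7:7],P3@[2:7],P5@[6:7]
i=8 'c': node 10→3 (fail-walked)  emit P1@[8:8]
i=9 'c': node 3→3 (fail-walked)  emit P1@[9:9]
i=10 'a': node 3→11
i=11 'a': node 11→12
i=12 'b': node 12→13  emit P0@[11:12]
i=13 'c': node 13→14  emit P1@[13:13],P4@[9:13],P5@[12:13]
i=14 'b': node 14→4 (fail-walked)
i=15 'b': node 4→5
i=16 'c': node 5→6  emit P1@[16:16],P2@[14:16],P5@[15:16]
i=17 'c': node 6→3 (fail-walked)  emit P1@[17:17]
i=18 'a': node 3→11
i=19 'b': node 11→2 (fail-walked)  emit P0@[18:19]
i=20 'c': node 2→15 (fail-walked)  emit P1@[20:20],P5@[19:20]
i=21 'b': node 15→4 (fail-walked)
i=22 'b': node 4→5
i=23 'c': node 5→6  emit P1@[23:23],P2@[21:23],P5@[22:23]
i=24 'c': node 6→3 (fail-walked)  emit P1@[24:24]

Matches: [[0,1],[3,0],[6,0],[7,1],[7,3],[7,5],[8,1],[9,1],[12,0],[13,1],[13,4],[13,5],[16,1],[16,2],[16,5],[17,1],[19,0],[20,1],[20,5],[23,1],[23,2],[23,5],[24,1]]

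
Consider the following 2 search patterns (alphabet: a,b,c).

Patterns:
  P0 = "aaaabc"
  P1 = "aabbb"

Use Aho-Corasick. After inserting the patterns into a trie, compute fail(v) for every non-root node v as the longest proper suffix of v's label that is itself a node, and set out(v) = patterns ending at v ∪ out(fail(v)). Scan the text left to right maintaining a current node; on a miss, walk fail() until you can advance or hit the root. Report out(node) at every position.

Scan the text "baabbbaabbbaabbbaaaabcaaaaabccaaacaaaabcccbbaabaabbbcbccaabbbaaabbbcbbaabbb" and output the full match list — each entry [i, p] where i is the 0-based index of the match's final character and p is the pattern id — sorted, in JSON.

Build:
Trie (insert patterns):
  0='ε' goto a→1
  1='a' goto a→2
  2='aa' goto a→3 b→7
  3='aaa' goto a→4
  4='aaaa' goto b→5
  5='aaaab' goto c→6
  6='aaaabc' goto ·  ←P0
  7='aab' goto b→8
  8='aabb' goto b→9
  9='aabbb' goto ·  ←P1

BFS fail/out derivation:
  n1('a'): parent n0 fail=0; on 'a' 0 → fail=0;  out ∅∪∅=∅
  n2('aa'): parent n1 fail=0; on 'a' 0 → fail=1;  out ∅∪∅=∅
  n3('aaa'): parent n2 fail=1; on 'a' 1 → fail=2;  out ∅∪∅=∅
  n7('aab'): parent n2 fail=1; on 'b' 1→0 → fail=0;  out ∅∪∅=∅
  n4('aaaa'): parent n3 fail=2; on 'a' 2 → fail=3;  out ∅∪∅=∅
  n8('aabb'): parent n7 fail=0; on 'b' 0 → fail=0;  out ∅∪∅=∅
  n5('aaaab'): parent n4 fail=3; on 'b' 3→2 → fail=7;  out ∅∪∅=∅
  n9('aabbb'): parent n8 fail=0; on 'b' 0 → fail=0;  out {1}∪∅={1}
  n6('aaaabc'): parent n5 fail=7; on 'c' 7→0 → fail=0;  out {0}∪∅={0}

Run:
i=0 'b': node 0→0
i=1 'a': node 0→1
i=2 'a': node 1→2
i=3 'b': node 2→7
i=4 'b': node 7→8
i=5 'b': node 8→9  → match P1@[1:5]
i=6 'a': node 9→1 ·f
i=7 'a': node 1→2
i=8 'b': node 2→7
i=9 'b': node 7→8
i=10 'b': node 8→9  → match P1@[6:10]
i=11 'a': node 9→1 ·f
i=12 'a': node 1→2
i=13 'b': node 2→7
i=14 'b': node 7→8
i=15 'b': node 8→9  → match P1@[11:15]
i=16 'a': node 9→1 ·f
i=17 'a': node 1→2
i=18 'a': node 2→3
i=19 'a': node 3→4
i=20 'b': node 4→5
i=21 'c': node 5→6  → match P0@[16:21]
i=22 'a': node 6→1 ·f
i=23 'a': node 1→2
i=24 'a': node 2→3
i=25 'a': node 3→4
i=26 'a': node 4→4 ·f
i=27 'b': node 4→5
i=28 'c': node 5→6  → match P0@[23:28]
i=29 'c': node 6→0 ·f
i=30 'a': node 0→1
i=31 'a': node 1→2
i=32 'a': node 2→3
i=33 'c': node 3→0 ·f
i=34 'a': node 0→1
i=35 'a': node 1→2
i=36 'a': node 2→3
i=37 'a': node 3→4
i=38 'b': node 4→5
i=39 'c': node 5→6  → match P0@[34:39]
i=40 'c': node 6→0 ·f
i=41 'c': node 0→0
i=42 'b': node 0→0
i=43 'b': node 0→0
i=44 'a': node 0→1
i=45 'a': node 1→2
i=46 'b': node 2→7
i=47 'a': node 7→1 ·f
i=48 'a': node 1→2
i=49 'b': node 2→7
i=50 'b': node 7→8
i=51 'b': node 8→9  → match P1@[47:51]
i=52 'c': node 9→0 ·f
i=53 'b': node 0→0
i=54 'c': node 0→0
i=55 'c': node 0→0
i=56 'a': node 0→1
i=57 'a': node 1→2
i=58 'b': node 2→7
i=59 'b': node 7→8
i=60 'b': node 8→9  → match P1@[56:60]
i=61 'a': node 9→1 ·f
i=62 'a': node 1→2
i=63 'a': node 2→3
i=64 'b': node 3→7 ·f
i=65 'b': node 7→8
i=66 'b': node 8→9  → match P1@[62:66]
i=67 'c': node 9→0 ·f
i=68 'b': node 0→0
i=69 'b': node 0→0
i=70 'a': node 0→1
i=71 'a': node 1→2
i=72 'b': node 2→7
i=73 'b': node 7→8
i=74 'b': node 8→9  → match P1@[70:74]

Result: [[5,1],[10,1],[15,1],[21,0],[28,0],[39,0],[51,1],[60,1],[66,1],[74,1]]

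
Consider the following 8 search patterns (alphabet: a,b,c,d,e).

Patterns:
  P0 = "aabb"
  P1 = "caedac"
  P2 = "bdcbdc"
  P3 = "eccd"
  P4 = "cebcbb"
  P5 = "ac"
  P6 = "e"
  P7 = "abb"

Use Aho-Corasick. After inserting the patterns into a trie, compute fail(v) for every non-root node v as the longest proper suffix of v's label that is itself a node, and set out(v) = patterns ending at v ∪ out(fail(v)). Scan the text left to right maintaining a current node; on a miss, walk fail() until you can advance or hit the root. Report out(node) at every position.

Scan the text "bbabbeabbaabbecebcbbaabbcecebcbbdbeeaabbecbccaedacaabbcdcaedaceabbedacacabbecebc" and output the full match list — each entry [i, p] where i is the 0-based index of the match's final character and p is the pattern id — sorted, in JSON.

Build automaton:
Trie nodes:
  0='ε' goto a→1 b→11 c→5 e→17
  1='a' goto a→2 b→27 c→26
  2='aa' goto b→3
  3='aab' goto b→4
  4='aabb' goto ·  ←P0
  5='c' goto a→6 e→21
  6='ca' goto e→7
  7='cae' goto d→8
  8='caed' goto a→9
  9='caeda' goto c→10
  10='caedac' goto ·  ←P1
  11='b' goto d→12
  12='bd' goto c→13
  13='bdc' goto b→14
  14='bdcb' goto d→15
  15='bdcbd' goto c→16
  16='bdcbdc' goto ·  ←P2
  17='e' goto c→18  ←P6
  18='ec' goto c→19
  19='ecc' goto d→20
  20='eccd' goto ·  ←P3
  21='ce' goto b→22
  22='ceb' goto c→23
  23='cebc' goto b→24
  24='cebcb' goto b→25
  25='cebcbb' goto ·  ←P4
  26='ac' goto ·  ←P5
  27='ab' goto b→28
  28='abb' goto ·  ←P7

Failure links (BFS by depth):
  fail(1) 'a': from fail(0)=0 chase 'a': 0 ⇒ 0;  out=∅∪out(0)=∅
  fail(5) 'c': from fail(0)=0 chase 'c': 0 ⇒ 0;  out=∅∪out(0)=∅
  fail(11) 'b': from fail(0)=0 chase 'b': 0 ⇒ 0;  out=∅∪out(0)=∅
  fail(17) 'e': from fail(0)=0 chase 'e': 0 ⇒ 0;  out={6}∪out(0)={6}
  fail(2) 'aa': from fail(1)=0 chase 'a': 0 ⇒ 1;  out=∅∪out(1)=∅
  fail(6) 'ca': from fail(5)=0 chase 'a': 0 ⇒ 1;  out=∅∪out(1)=∅
  fail(12) 'bd': from fail(11)=0 chase 'd': 0 ⇒ 0;  out=∅∪out(0)=∅
  fail(18) 'ec': from fail(17)=0 chase 'c': 0 ⇒ 5;  out=∅∪out(5)=∅
  fail(21) 'ce': from fail(5)=0 chase 'e': 0 ⇒ 17;  out=∅∪out(17)={6}
  fail(26) 'ac': from fail(1)=0 chase 'c': 0 ⇒ 5;  out={5}∪out(5)={5}
  fail(27) 'ab': from fail(1)=0 chase 'b': 0 ⇒ 11;  out=∅∪out(11)=∅
  fail(3) 'aab': from fail(2)=1 chase 'b': 1 ⇒ 27;  out=∅∪out(27)=∅
  fail(7) 'cae': from fail(6)=1 chase 'e': 1→0 ⇒ 17;  out=∅∪out(17)={6}
  fail(13) 'bdc': from fail(12)=0 chase 'c': 0 ⇒ 5;  out=∅∪out(5)=∅
  fail(19) 'ecc': from fail(18)=5 chase 'c': 5→0 ⇒ 5;  out=∅∪out(5)=∅
  fail(22) 'ceb': from fail(21)=17 chase 'b': 17→0 ⇒ 11;  out=∅∪out(11)=∅
  fail(28) 'abb': from fail(27)=11 chase 'b': 11→0 ⇒ 11;  out={7}∪out(11)={7}
  fail(4) 'aabb': from fail(3)=27 chase 'b': 27 ⇒ 28;  out={0}∪out(28)={0,7}
  fail(8) 'caed': from fail(7)=17 chase 'd': 17→0 ⇒ 0;  out=∅∪out(0)=∅
  fail(14) 'bdcb': from fail(13)=5 chase 'b': 5→0 ⇒ 11;  out=∅∪out(11)=∅
  fail(20) 'eccd': from fail(19)=5 chase 'd': 5→0 ⇒ 0;  out={3}∪out(0)={3}
  fail(23) 'cebc': from fail(22)=11 chase 'c': 11→0 ⇒ 5;  out=∅∪out(5)=∅
  fail(9) 'caeda': from fail(8)=0 chase 'a': 0 ⇒ 1;  out=∅∪out(1)=∅
  fail(15) 'bdcbd': from fail(14)=11 chase 'd': 11 ⇒ 12;  out=∅∪out(12)=∅
  fail(24) 'cebcb': from fail(23)=5 chase 'b': 5→0 ⇒ 11;  out=∅∪out(11)=∅
  fail(10) 'caedac': from fail(9)=1 chase 'c': 1 ⇒ 26;  out={1}∪out(26)={1,5}
  fail(16) 'bdcbdc': from fail(15)=12 chase 'c': 12 ⇒ 13;  out={2}∪out(13)={2}
  fail(25) 'cebcbb': from fail(24)=11 chase 'b': 11→0 ⇒ 11;  out={4}∪out(11)={4}

Text stream:
[0] read 'b'  n0⇒n11
[1] read 'b'  n11⇒n11 (via fail)
[2] read 'a'  n11⇒n1 (via fail)
[3] read 'b'  n1⇒n27
[4] read 'b'  n27⇒n28  → match P7@[2:4]
[5] read 'e'  n28⇒n17 (via fail)  → match P6@[5:5]
[6] read 'a'  n17⇒n1 (via fail)
[7] read 'b'  n1⇒n27
[8] read 'b'  n27⇒n28  → match P7@[6:8]
[9] read 'a'  n28⇒n1 (via fail)
[10] read 'a'  n1⇒n2
[11] read 'b'  n2⇒n3
[12] read 'b'  n3⇒n4  → match P0@[9:12],P7@[10:12]
[13] read 'e'  n4⇒n17 (via fail)  → match P6@[13:13]
[14] read 'c'  n17⇒n18
[15] read 'e'  n18⇒n21 (via fail)  → match P6@[15:15]
[16] read 'b'  n21⇒n22
[17] read 'c'  n22⇒n23
[18] read 'b'  n23⇒n24
[19] read 'b'  n24⇒n25  → match P4@[14:19]
[20] read 'a'  n25⇒n1 (via fail)
[21] read 'a'  n1⇒n2
[22] read 'b'  n2⇒n3
[23] read 'b'  n3⇒n4  → match P0@[20:23],P7@[21:23]
[24] read 'c'  n4⇒n5 (via fail)
[25] read 'e'  n5⇒n21  → match P6@[25:25]
[26] read 'c'  n21⇒n18 (via fail)
[27] read 'e'  n18⇒n21 (via fail)  → match P6@[27:27]
[28] read 'b'  n21⇒n22
[29] read 'c'  n22⇒n23
[30] read 'b'  n23⇒n24
[31] read 'b'  n24⇒n25  → match P4@[26:31]
[32] read 'd'  n25⇒n12 (via fail)
[33] read 'b'  n12⇒n11 (via fail)
[34] read 'e'  n11⇒n17 (via fail)  → match P6@[34:34]
[35] read 'e'  n17⇒n17 (via fail)  → match P6@[35:35]
[36] read 'a'  n17⇒n1 (via fail)
[37] read 'a'  n1⇒n2
[38] read 'b'  n2⇒n3
[39] read 'b'  n3⇒n4  → match P0@[36:39],P7@[37:39]
[40] read 'e'  n4⇒n17 (via fail)  → match P6@[40:40]
[41] read 'c'  n17⇒n18
[42] read 'b'  n18⇒n11 (via fail)
[43] read 'c'  n11⇒n5 (via fail)
[44] read 'c'  n5⇒n5 (via fail)
[45] read 'a'  n5⇒n6
[46] read 'e'  n6⇒n7  → match P6@[46:46]
[47] read 'd'  n7⇒n8
[48] read 'a'  n8⇒n9
[49] read 'c'  n9⇒n10  → match P1@[44:49],P5@[48:49]
[50] read 'a'  n10⇒n6 (via fail)
[51] read 'a'  n6⇒n2 (via fail)
[52] read 'b'  n2⇒n3
[53] read 'b'  n3⇒n4  → match P0@[50:53],P7@[51:53]
[54] read 'c'  n4⇒n5 (via fail)
[55] read 'd'  n5⇒n0 (via fail)
[56] read 'c'  n0⇒n5
[57] read 'a'  n5⇒n6
[58] read 'e'  n6⇒n7  → match P6@[58:58]
[59] read 'd'  n7⇒n8
[60] read 'a'  n8⇒n9
[61] read 'c'  n9⇒n10  → match P1@[56:61],P5@[60:61]
[62] read 'e'  n10⇒n21 (via fail)  → match P6@[62:62]
[63] read 'a'  n21⇒n1 (via fail)
[64] read 'b'  n1⇒n27
[65] read 'b'  n27⇒n28  → match P7@[63:65]
[66] read 'e'  n28⇒n17 (via fail)  → match P6@[66:66]
[67] read 'd'  n17⇒n0 (via fail)
[68] read 'a'  n0⇒n1
[69] read 'c'  n1⇒n26  → match P5@[68:69]
[70] read 'a'  n26⇒n6 (via fail)
[71] read 'c'  n6⇒n26 (via fail)  → match P5@[70:71]
[72] read 'a'  n26⇒n6 (via fail)
[73] read 'b'  n6⇒n27 (via fail)
[74] read 'b'  n27⇒n28  → match P7@[72:74]
[75] read 'e'  n28⇒n17 (via fail)  → match P6@[75:75]
[76] read 'c'  n17⇒n18
[77] read 'e'  n18⇒n21 (via fail)  → match P6@[77:77]
[78] read 'b'  n21⇒n22
[79] read 'c'  n22⇒n23

All matches (sorted): [[4,7],[5,6],[8,7],[12,0],[12,7],[13,6],[15,6],[19,4],[23,0],[23,7],[25,6],[27,6],[31,4],[34,6],[35,6],[39,0],[39,7],[40,6],[46,6],[49,1],[49,5],[53,0],[53,7],[58,6],[61,1],[61,5],[62,6],[65,7],[66,6],[69,5],[71,5],[74,7],[75,6],[77,6]]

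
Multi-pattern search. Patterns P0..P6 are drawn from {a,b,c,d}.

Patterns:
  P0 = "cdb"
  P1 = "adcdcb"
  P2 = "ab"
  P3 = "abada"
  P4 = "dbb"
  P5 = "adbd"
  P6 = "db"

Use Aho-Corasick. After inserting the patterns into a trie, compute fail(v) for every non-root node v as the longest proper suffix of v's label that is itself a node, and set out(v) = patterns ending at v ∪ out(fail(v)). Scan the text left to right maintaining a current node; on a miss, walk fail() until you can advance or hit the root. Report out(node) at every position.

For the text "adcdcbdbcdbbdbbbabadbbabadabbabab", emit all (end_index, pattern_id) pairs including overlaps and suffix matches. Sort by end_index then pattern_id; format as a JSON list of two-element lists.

Build automaton:
Trie (insert patterns):
  0='ε' goto a→4 c→1 d→14
  1='c' goto d→2
  2='cd' goto b→3
  3='cdb' goto ·  ←P0
  4='a' goto b→10 d→5
  5='ad' goto b→17 c→6
  6='adc' goto d→7
  7='adcd' goto c→8
  8='adcdc' goto b→9
  9='adcdcb' goto ·  ←P1
  10='ab' goto a→11  ←P2
  11='aba' goto d→12
  12='abad' goto a→13
  13='abada' goto ·  ←P3
  14='d' goto b→15
  15='db' goto b→16  ←P6
  16='dbb' goto ·  ←P4
  17='adb' goto d→18
  18='adbd' goto ·  ←P5

Failure links (BFS by depth):
  fail(1) 'c': from fail(0)=0 chase 'c': 0 ⇒ 0;  out=∅∪out(0)=∅
  fail(4) 'a': from fail(0)=0 chase 'a': 0 ⇒ 0;  out=∅∪out(0)=∅
  fail(14) 'd': from fail(0)=0 chase 'd': 0 ⇒ 0;  out=∅∪out(0)=∅
  fail(2) 'cd': from fail(1)=0 chase 'd': 0 ⇒ 14;  out=∅∪out(14)=∅
  fail(5) 'ad': from fail(4)=0 chase 'd': 0 ⇒ 14;  out=∅∪out(14)=∅
  fail(10) 'ab': from fail(4)=0 chase 'b': 0 ⇒ 0;  out={2}∪out(0)={2}
  fail(15) 'db': from fail(14)=0 chase 'b': 0 ⇒ 0;  out={6}∪out(0)={6}
  fail(3) 'cdb': from fail(2)=14 chase 'b': 14 ⇒ 15;  out={0}∪out(15)={0,6}
  fail(6) 'adc': from fail(5)=14 chase 'c': 14→0 ⇒ 1;  out=∅∪out(1)=∅
  fail(11) 'aba': from fail(10)=0 chase 'a': 0 ⇒ 4;  out=∅∪out(4)=∅
  fail(16) 'dbb': from fail(15)=0 chase 'b': 0 ⇒ 0;  out={4}∪out(0)={4}
  fail(17) 'adb': from fail(5)=14 chase 'b': 14 ⇒ 15;  out=∅∪out(15)={6}
  fail(7) 'adcd': from fail(6)=1 chase 'd': 1 ⇒ 2;  out=∅∪out(2)=∅
  fail(12) 'abad': from fail(11)=4 chase 'd': 4 ⇒ 5;  out=∅∪out(5)=∅
  fail(18) 'adbd': from fail(17)=15 chase 'd': 15→0 ⇒ 14;  out={5}∪out(14)={5}
  fail(8) 'adcdc': from fail(7)=2 chase 'c': 2→14→0 ⇒ 1;  out=∅∪out(1)=∅
  fail(13) 'abada': from fail(12)=5 chase 'a': 5→14→0 ⇒ 4;  out={3}∪out(4)={3}
  fail(9) 'adcdcb': from fail(8)=1 chase 'b': 1→0 ⇒ 0;  out={1}∪out(0)={1}

Text stream:
i=0 'a': node 0→4
i=1 'd': node 4→5
i=2 'c': node 5→6
i=3 'd': node 6→7
i=4 'c': node 7→8
i=5 'b': node 8→9  → match P1@[0:5]
i=6 'd': node 9→14 (via fail)
i=7 'b': node 14→15  → match P6@[6:7]
i=8 'c': node 15→1 (via fail)
i=9 'd': node 1→2
i=10 'b': node 2→3  → match P0@[8:10],P6@[9:10]
i=11 'b': node 3→16 (via fail)  → match P4@[9:11]
i=12 'd': node 16→14 (via fail)
i=13 'b': node 14→15  → match P6@[12:13]
i=14 'b': node 15→16  → match P4@[12:14]
i=15 'b': node 16→0 (via fail)
i=16 'a': node 0→4
i=17 'b': node 4→10  → match P2@[16:17]
i=18 'a': node 10→11
i=19 'd': node 11→12
i=20 'b': node 12→17 (via fail)  → match P6@[19:20]
i=21 'b': node 17→16 (via fail)  → match P4@[19:21]
i=22 'a': node 16→4 (via fail)
i=23 'b': node 4→10  → match P2@[22:23]
i=24 'a': node 10→11
i=25 'd': node 11→12
i=26 'a': node 12→13  → match P3@[22:26]
i=27 'b': node 13→10 (via fail)  → match P2@[26:27]
i=28 'b': node 10→0 (via fail)
i=29 'a': node 0→4
i=30 'b': node 4→10  → match P2@[29:30]
i=31 'a': node 10→11
i=32 'b': node 11→10 (via fail)  → match P2@[31:32]

Result: [[5,1],[7,6],[10,0],[10,6],[11,4],[13,6],[14,4],[17,2],[20,6],[21,4],[23,2],[26,3],[27,2],[30,2],[32,2]]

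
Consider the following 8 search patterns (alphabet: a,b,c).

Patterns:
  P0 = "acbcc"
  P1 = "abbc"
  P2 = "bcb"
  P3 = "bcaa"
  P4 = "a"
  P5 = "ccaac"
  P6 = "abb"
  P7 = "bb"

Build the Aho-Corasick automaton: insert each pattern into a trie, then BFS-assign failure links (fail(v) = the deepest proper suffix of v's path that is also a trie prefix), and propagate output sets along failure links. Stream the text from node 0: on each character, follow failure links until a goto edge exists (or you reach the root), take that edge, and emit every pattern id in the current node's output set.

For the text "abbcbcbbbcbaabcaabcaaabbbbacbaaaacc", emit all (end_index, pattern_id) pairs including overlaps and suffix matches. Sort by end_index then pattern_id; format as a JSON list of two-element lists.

Build:
Trie nodes:
  n0 'ε': a→1 b→9 c→14
  n1 'a': b→6 c→2  ←P4
  n2 'ac': b→3
  n3 'acb': c→4
  n4 'acbc': c→5
  n5 'acbcc': ·  ←P0
  n6 'ab': b→7
  n7 'abb': c→8  ←P6
  n8 'abbc': ·  ←P1
  n9 'b': b→19 c→10
  n10 'bc': a→12 b→11
  n11 'bcb': ·  ←P2
  n12 'bca': a→13
  n13 'bcaa': ·  ←P3
  n14 'c': c→15
  n15 'cc': a→16
  n16 'cca': a→17
  n17 'ccaa': c→18
  n18 'ccaac': ·  ←P5
  n19 'bb': ·  ←P7

BFS fail/out derivation:
  fail(1) 'a': from fail(0)=0 chase 'a': 0 ⇒ 0;  out={4}∪out(0)={4}
  fail(9) 'b': from fail(0)=0 chase 'b': 0 ⇒ 0;  out=∅∪out(0)=∅
  fail(14) 'c': from fail(0)=0 chase 'c': 0 ⇒ 0;  out=∅∪out(0)=∅
  fail(2) 'ac': from fail(1)=0 chase 'c': 0 ⇒ 14;  out=∅∪out(14)=∅
  fail(6) 'ab': from fail(1)=0 chase 'b': 0 ⇒ 9;  out=∅∪out(9)=∅
  fail(10) 'bc': from fail(9)=0 chase 'c': 0 ⇒ 14;  out=∅∪out(14)=∅
  fail(15) 'cc': from fail(14)=0 chase 'c': 0 ⇒ 14;  out=∅∪out(14)=∅
  fail(19) 'bb': from fail(9)=0 chase 'b': 0 ⇒ 9;  out={7}∪out(9)={7}
  fail(3) 'acb': from fail(2)=14 chase 'b': 14→0 ⇒ 9;  out=∅∪out(9)=∅
  fail(7) 'abb': from fail(6)=9 chase 'b': 9 ⇒ 19;  out={6}∪out(19)={6,7}
  fail(11) 'bcb': from fail(10)=14 chase 'b': 14→0 ⇒ 9;  out={2}∪out(9)={2}
  fail(12) 'bca': from fail(10)=14 chase 'a': 14→0 ⇒ 1;  out=∅∪out(1)={4}
  fail(16) 'cca': from fail(15)=14 chase 'a': 14→0 ⇒ 1;  out=∅∪out(1)={4}
  fail(4) 'acbc': from fail(3)=9 chase 'c': 9 ⇒ 10;  out=∅∪out(10)=∅
  fail(8) 'abbc': from fail(7)=19 chase 'c': 19→9 ⇒ 10;  out={1}∪out(10)={1}
  fail(13) 'bcaa': from fail(12)=1 chase 'a': 1→0 ⇒ 1;  out={3}∪out(1)={3,4}
  fail(17) 'ccaa': from fail(16)=1 chase 'a': 1→0 ⇒ 1;  out=∅∪out(1)={4}
  fail(5) 'acbcc': from fail(4)=10 chase 'c': 10→14 ⇒ 15;  out={0}∪out(15)={0}
  fail(18) 'ccaac': from fail(17)=1 chase 'c': 1 ⇒ 2;  out={5}∪out(2)={5}

Run:
i=0 'a': node 0→1  → match P4@[0:0]
i=1 'b': node 1→6
i=2 'b': node 6→7  → match P6@[0:2],P7@[1:2]
i=3 'c': node 7→8  → match P1@[0:3]
i=4 'b': node 8→11 ·f  → match P2@[2:4]
i=5 'c': node 11→10 ·f
i=6 'b': node 10→11  → match P2@[4:6]
i=7 'b': node 11→19 ·f  → match P7@[6:7]
i=8 'b': node 19→19 ·f  → match P7@[7:8]
i=9 'c': node 19→10 ·f
i=10 'b': node 10→11  → match P2@[8:10]
i=11 'a': node 11→1 ·f  → match P4@[11:11]
i=12 'a': node 1→1 ·f  → match P4@[12:12]
i=13 'b': node 1→6
i=14 'c': node 6→10 ·f
i=15 'a': node 10→12  → match P4@[15:15]
i=16 'a': node 12→13  → match P3@[13:16],P4@[16:16]
i=17 'b': node 13→6 ·f
i=18 'c': node 6→10 ·f
i=19 'a': node 10→12  → match P4@[19:19]
i=20 'a': node 12→13  → match P3@[17:20],P4@[20:20]
i=21 'a': node 13→1 ·f  → match P4@[21:21]
i=22 'b': node 1→6
i=23 'b': node 6→7  → match P6@[21:23],P7@[22:23]
i=24 'b': node 7→19 ·f  → match P7@[23:24]
i=25 'b': node 19→19 ·f  → match P7@[24:25]
i=26 'a': node 19→1 ·f  → match P4@[26:26]
i=27 'c': node 1→2
i=28 'b': node 2→3
i=29 'a': node 3→1 ·f  → match P4@[29:29]
i=30 'a': node 1→1 ·f  → match P4@[30:30]
i=31 'a': node 1→1 ·f  → match P4@[31:31]
i=32 'a': node 1→1 ·f  → match P4@[32:32]
i=33 'c': node 1→2
i=34 'c': node 2→15 ·f

All matches (sorted): [[0,4],[2,6],[2,7],[3,1],[4,2],[6,2],[7,7],[8,7],[10,2],[11,4],[12,4],[15,4],[16,3],[16,4],[19,4],[20,3],[20,4],[21,4],[23,6],[23,7],[24,7],[25,7],[26,4],[29,4],[30,4],[31,4],[32,4]]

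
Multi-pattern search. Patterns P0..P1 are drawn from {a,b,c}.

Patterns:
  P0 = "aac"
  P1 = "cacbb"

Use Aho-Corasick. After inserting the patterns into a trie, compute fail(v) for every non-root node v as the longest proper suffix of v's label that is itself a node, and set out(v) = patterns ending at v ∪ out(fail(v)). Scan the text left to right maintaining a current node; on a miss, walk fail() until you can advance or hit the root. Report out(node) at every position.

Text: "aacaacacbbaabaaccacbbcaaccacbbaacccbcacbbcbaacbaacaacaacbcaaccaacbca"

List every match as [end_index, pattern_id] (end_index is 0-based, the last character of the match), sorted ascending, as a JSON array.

Build automaton:
Trie (insert patterns):
  n0 'ε': a→1 c→4
  n1 'a': a→2
  n2 'aa': c→3
  n3 'aac': ·  [P0 ends]
  n4 'c': a→5
  n5 'ca': c→6
  n6 'cac': b→7
  n7 'cacb': b→8
  n8 'cacbb': ·  [P1 ends]

BFS fail/out derivation:
  n1('a'): parent n0 fail=0; on 'a' 0 → fail=0;  out ∅∪∅=∅
  n4('c'): parent n0 fail=0; on 'c' 0 → fail=0;  out ∅∪∅=∅
  n2('aa'): parent n1 fail=0; on 'a' 0 → fail=1;  out ∅∪∅=∅
  n5('ca'): parent n4 fail=0; on 'a' 0 → fail=1;  out ∅∪∅=∅
  n3('aac'): parent n2 fail=1; on 'c' 1→0 → fail=4;  out {0}∪∅={0}
  n6('cac'): parent n5 fail=1; on 'c' 1→0 → fail=4;  out ∅∪∅=∅
  n7('cacb'): parent n6 fail=4; on 'b' 4→0 → fail=0;  out ∅∪∅=∅
  n8('cacbb'): parent n7 fail=0; on 'b' 0 → fail=0;  out {1}∪∅={1}

Text stream:
pos 0 'a': at 1
pos 1 'a': at 2
pos 2 'c': at 3  emit P0@[0:2]
pos 3 'a': at 5 (via fail)
pos 4 'a': at 2 (via fail)
pos 5 'c': at 3  emit P0@[3:5]
pos 6 'a': at 5 (via fail)
pos 7 'c': at 6
pos 8 'b': at 7
pos 9 'b': at 8  emit P1@[5:9]
pos 10 'a': at 1 (via fail)
pos 11 'a': at 2
pos 12 'b': at 0 (via fail)
pos 13 'a': at 1
pos 14 'a': at 2
pos 15 'c': at 3  emit P0@[13:15]
pos 16 'c': at 4 (via fail)
pos 17 'a': at 5
pos 18 'c': at 6
pos 19 'b': at 7
pos 20 'b': at 8  emit P1@[16:20]
pos 21 'c': at 4 (via fail)
pos 22 'a': at 5
pos 23 'a': at 2 (via fail)
pos 24 'c': at 3  emit P0@[22:24]
pos 25 'c': at 4 (via fail)
pos 26 'a': at 5
pos 27 'c': at 6
pos 28 'b': at 7
pos 29 'b': at 8  emit P1@[25:29]
pos 30 'a': at 1 (via fail)
pos 31 'a': at 2
pos 32 'c': at 3  emit P0@[30:32]
pos 33 'c': at 4 (via fail)
pos 34 'c': at 4 (via fail)
pos 35 'b': at 0 (via fail)
pos 36 'c': at 4
pos 37 'a': at 5
pos 38 'c': at 6
pos 39 'b': at 7
pos 40 'b': at 8  emit P1@[36:40]
pos 41 'c': at 4 (via fail)
pos 42 'b': at 0 (via fail)
pos 43 'a': at 1
pos 44 'a': at 2
pos 45 'c': at 3  emit P0@[43:45]
pos 46 'b': at 0 (via fail)
pos 47 'a': at 1
pos 48 'a': at 2
pos 49 'c': at 3  emit P0@[47:49]
pos 50 'a': at 5 (via fail)
pos 51 'a': at 2 (via fail)
pos 52 'c': at 3  emit P0@[50:52]
pos 53 'a': at 5 (via fail)
pos 54 'a': at 2 (via fail)
pos 55 'c': at 3  emit P0@[53:55]
pos 56 'b': at 0 (via fail)
pos 57 'c': at 4
pos 58 'a': at 5
pos 59 'a': at 2 (via fail)
pos 60 'c': at 3  emit P0@[58:60]
pos 61 'c': at 4 (via fail)
pos 62 'a': at 5
pos 63 'a': at 2 (via fail)
pos 64 'c': at 3  emit P0@[62:64]
pos 65 'b': at 0 (via fail)
pos 66 'c': at 4
pos 67 'a': at 5

Result: [[2,0],[5,0],[9,1],[15,0],[20,1],[24,0],[29,1],[32,0],[40,1],[45,0],[49,0],[52,0],[55,0],[60,0],[64,0]]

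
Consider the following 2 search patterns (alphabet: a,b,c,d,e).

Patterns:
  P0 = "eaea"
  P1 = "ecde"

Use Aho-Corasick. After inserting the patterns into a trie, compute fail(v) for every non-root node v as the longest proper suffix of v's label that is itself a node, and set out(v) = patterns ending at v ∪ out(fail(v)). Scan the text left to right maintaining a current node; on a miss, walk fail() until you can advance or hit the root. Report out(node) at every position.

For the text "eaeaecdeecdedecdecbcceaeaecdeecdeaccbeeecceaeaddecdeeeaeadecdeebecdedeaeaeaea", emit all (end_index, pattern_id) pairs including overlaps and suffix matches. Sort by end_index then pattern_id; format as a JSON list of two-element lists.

Construct AC machine:
Trie nodes:
  0='ε' goto e→1
  1='e' goto a→2 c→5
  2='ea' goto e→3
  3='eae' goto a→4
  4='eaea' goto ·  [P0 ends]
  5='ec' goto d→6
  6='ecd' goto e→7
  7='ecde' goto ·  [P1 ends]

BFS fail/out derivation:
  n1('e'): parent n0 fail=0; on 'e' 0 → fail=0;  out ∅∪∅=∅
  n2('ea'): parent n1 fail=0; on 'a' 0 → fail=0;  out ∅∪∅=∅
  n5('ec'): parent n1 fail=0; on 'c' 0 → fail=0;  out ∅∪∅=∅
  n3('eae'): parent n2 fail=0; on 'e' 0 → fail=1;  out ∅∪∅=∅
  n6('ecd'): parent n5 fail=0; on 'd' 0 → fail=0;  out ∅∪∅=∅
  n4('eaea'): parent n3 fail=1; on 'a' 1 → fail=2;  out {0}∪∅={0}
  n7('ecde'): parent n6 fail=0; on 'e' 0 → fail=1;  out {1}∪∅={1}

Run:
[0] read 'e'  n0⇒n1
[1] read 'a'  n1⇒n2
[2] read 'e'  n2⇒n3
[3] read 'a'  n3⇒n4  ** P0@[0:3]
[4] read 'e'  n4⇒n3 ·f
[5] read 'c'  n3⇒n5 ·f
[6] read 'd'  n5⇒n6
[7] read 'e'  n6⇒n7  ** P1@[4:7]
[8] read 'e'  n7⇒n1 ·f
[9] read 'c'  n1⇒n5
[10] read 'd'  n5⇒n6
[11] read 'e'  n6⇒n7  ** P1@[8:11]
[12] read 'd'  n7⇒n0 ·f
[13] read 'e'  n0⇒n1
[14] read 'c'  n1⇒n5
[15] read 'd'  n5⇒n6
[16] read 'e'  n6⇒n7  ** P1@[13:16]
[17] read 'c'  n7⇒n5 ·f
[18] read 'b'  n5⇒n0 ·f
[19] read 'c'  n0⇒n0
[20] read 'c'  n0⇒n0
[21] read 'e'  n0⇒n1
[22] read 'a'  n1⇒n2
[23] read 'e'  n2⇒n3
[24] read 'a'  n3⇒n4  ** P0@[21:24]
[25] read 'e'  n4⇒n3 ·f
[26] read 'c'  n3⇒n5 ·f
[27] read 'd'  n5⇒n6
[28] read 'e'  n6⇒n7  ** P1@[25:28]
[29] read 'e'  n7⇒n1 ·f
[30] read 'c'  n1⇒n5
[31] read 'd'  n5⇒n6
[32] read 'e'  n6⇒n7  ** P1@[29:32]
[33] read 'a'  n7⇒n2 ·f
[34] read 'c'  n2⇒n0 ·f
[35] read 'c'  n0⇒n0
[36] read 'b'  n0⇒n0
[37] read 'e'  n0⇒n1
[38] read 'e'  n1⇒n1 ·f
[39] read 'e'  n1⇒n1 ·f
[40] read 'c'  n1⇒n5
[41] read 'c'  n5⇒n0 ·f
[42] read 'e'  n0⇒n1
[43] read 'a'  n1⇒n2
[44] read 'e'  n2⇒n3
[45] read 'a'  n3⇒n4  ** P0@[42:45]
[46] read 'd'  n4⇒n0 ·f
[47] read 'd'  n0⇒n0
[48] read 'e'  n0⇒n1
[49] read 'c'  n1⇒n5
[50] read 'd'  n5⇒n6
[51] read 'e'  n6⇒n7  ** P1@[48:51]
[52] read 'e'  n7⇒n1 ·f
[53] read 'e'  n1⇒n1 ·f
[54] read 'a'  n1⇒n2
[55] read 'e'  n2⇒n3
[56] read 'a'  n3⇒n4  ** P0@[53:56]
[57] read 'd'  n4⇒n0 ·f
[58] read 'e'  n0⇒n1
[59] read 'c'  n1⇒n5
[60] read 'd'  n5⇒n6
[61] read 'e'  n6⇒n7  ** P1@[58:61]
[62] read 'e'  n7⇒n1 ·f
[63] read 'b'  n1⇒n0 ·f
[64] read 'e'  n0⇒n1
[65] read 'c'  n1⇒n5
[66] read 'd'  n5⇒n6
[67] read 'e'  n6⇒n7  ** P1@[64:67]
[68] read 'd'  n7⇒n0 ·f
[69] read 'e'  n0⇒n1
[70] read 'a'  n1⇒n2
[71] read 'e'  n2⇒n3
[72] read 'a'  n3⇒n4  ** P0@[69:72]
[73] read 'e'  n4⇒n3 ·f
[74] read 'a'  n3⇒n4  ** P0@[71:74]
[75] read 'e'  n4⇒n3 ·f
[76] read 'a'  n3⇒n4  ** P0@[73:76]

Result: [[3,0],[7,1],[11,1],[16,1],[24,0],[28,1],[32,1],[45,0],[51,1],[56,0],[61,1],[67,1],[72,0],[74,0],[76,0]]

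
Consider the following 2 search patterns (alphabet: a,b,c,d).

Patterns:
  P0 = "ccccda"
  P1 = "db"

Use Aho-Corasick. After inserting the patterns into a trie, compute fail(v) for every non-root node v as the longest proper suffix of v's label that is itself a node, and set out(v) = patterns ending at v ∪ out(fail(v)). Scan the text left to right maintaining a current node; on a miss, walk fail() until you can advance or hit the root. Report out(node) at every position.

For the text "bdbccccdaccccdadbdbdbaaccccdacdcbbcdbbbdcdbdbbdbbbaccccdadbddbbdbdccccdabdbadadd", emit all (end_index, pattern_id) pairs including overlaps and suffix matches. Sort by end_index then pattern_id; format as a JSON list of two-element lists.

Build:
Trie nodes:
  n0 'ε': c→1 d→7
  n1 'c': c→2
  n2 'cc': c→3
  n3 'ccc': c→4
  n4 'cccc': d→5
  n5 'ccccd': a→6
  n6 'ccccda': ·  [P0 ends]
  n7 'd': b→8
  n8 'db': ·  [P1 ends]

Failure links (BFS by depth):
  n1('c'): parent n0 fail=0; on 'c' 0 → fail=0;  out ∅∪∅=∅
  n7('d'): parent n0 fail=0; on 'd' 0 → fail=0;  out ∅∪∅=∅
  n2('cc'): parent n1 fail=0; on 'c' 0 → fail=1;  out ∅∪∅=∅
  n8('db'): parent n7 fail=0; on 'b' 0 → fail=0;  out {1}∪∅={1}
  n3('ccc'): parent n2 fail=1; on 'c' 1 → fail=2;  out ∅∪∅=∅
  n4('cccc'): parent n3 fail=2; on 'c' 2 → fail=3;  out ∅∪∅=∅
  n5('ccccd'): parent n4 fail=3; on 'd' 3→2→1→0 → fail=7;  out ∅∪∅=∅
  n6('ccccda'): parent n5 fail=7; on 'a' 7→0 → fail=0;  out {0}∪∅={0}

Run:
pos 0 'b': at 0
pos 1 'd': at 7
pos 2 'b': at 8  → match P1@[1:2]
pos 3 'c': at 1 (via fail)
pos 4 'c': at 2
pos 5 'c': at 3
pos 6 'c': at 4
pos 7 'd': at 5
pos 8 'a': at 6  → match P0@[3:8]
pos 9 'c': at 1 (via fail)
pos 10 'c': at 2
pos 11 'c': at 3
pos 12 'c': at 4
pos 13 'd': at 5
pos 14 'a': at 6  → match P0@[9:14]
pos 15 'd': at 7 (via fail)
pos 16 'b': at 8  → match P1@[15:16]
pos 17 'd': at 7 (via fail)
pos 18 'b': at 8  → match P1@[17:18]
pos 19 'd': at 7 (via fail)
pos 20 'b': at 8  → match P1@[19:20]
pos 21 'a': at 0 (via fail)
pos 22 'a': at 0
pos 23 'c': at 1
pos 24 'c': at 2
pos 25 'c': at 3
pos 26 'c': at 4
pos 27 'd': at 5
pos 28 'a': at 6  → match P0@[23:28]
pos 29 'c': at 1 (via fail)
pos 30 'd': at 7 (via fail)
pos 31 'c': at 1 (via fail)
pos 32 'b': at 0 (via fail)
pos 33 'b': at 0
pos 34 'c': at 1
pos 35 'd': at 7 (via fail)
pos 36 'b': at 8  → match P1@[35:36]
pos 37 'b': at 0 (via fail)
pos 38 'b': at 0
pos 39 'd': at 7
pos 40 'c': at 1 (via fail)
pos 41 'd': at 7 (via fail)
pos 42 'b': at 8  → match P1@[41:42]
pos 43 'd': at 7 (via fail)
pos 44 'b': at 8  → match P1@[43:44]
pos 45 'b': at 0 (via fail)
pos 46 'd': at 7
pos 47 'b': at 8  → match P1@[46:47]
pos 48 'b': at 0 (via fail)
pos 49 'b': at 0
pos 50 'a': at 0
pos 51 'c': at 1
pos 52 'c': at 2
pos 53 'c': at 3
pos 54 'c': at 4
pos 55 'd': at 5
pos 56 'a': at 6  → match P0@[51:56]
pos 57 'd': at 7 (via fail)
pos 58 'b': at 8  → match P1@[57:58]
pos 59 'd': at 7 (via fail)
pos 60 'd': at 7 (via fail)
pos 61 'b': at 8  → match P1@[60:61]
pos 62 'b': at 0 (via fail)
pos 63 'd': at 7
pos 64 'b': at 8  → match P1@[63:64]
pos 65 'd': at 7 (via fail)
pos 66 'c': at 1 (via fail)
pos 67 'c': at 2
pos 68 'c': at 3
pos 69 'c': at 4
pos 70 'd': at 5
pos 71 'a': at 6  → match P0@[66:71]
pos 72 'b': at 0 (via fail)
pos 73 'd': at 7
pos 74 'b': at 8  → match P1@[73:74]
pos 75 'a': at 0 (via fail)
pos 76 'd': at 7
pos 77 'a': at 0 (via fail)
pos 78 'd': at 7
pos 79 'd': at 7 (via fail)

Result: [[2,1],[8,0],[14,0],[16,1],[18,1],[20,1],[28,0],[36,1],[42,1],[44,1],[47,1],[56,0],[58,1],[61,1],[64,1],[71,0],[74,1]]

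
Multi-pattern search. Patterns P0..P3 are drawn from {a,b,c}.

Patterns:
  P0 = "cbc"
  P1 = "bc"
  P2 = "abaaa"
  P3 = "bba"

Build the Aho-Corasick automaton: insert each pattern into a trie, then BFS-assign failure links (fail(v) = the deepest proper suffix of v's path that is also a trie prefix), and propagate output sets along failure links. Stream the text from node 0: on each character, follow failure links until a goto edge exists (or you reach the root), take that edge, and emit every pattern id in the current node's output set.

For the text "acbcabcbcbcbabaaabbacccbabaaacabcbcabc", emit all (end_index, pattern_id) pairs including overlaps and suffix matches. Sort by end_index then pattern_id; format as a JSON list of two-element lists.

Construct AC machine:
Trie nodes:
  n0 'ε': a→6 b→4 c→1
  n1 'c': b→2
  n2 'cb': c→3
  n3 'cbc': ·  [P0 ends]
  n4 'b': b→11 c→5
  n5 'bc': ·  [P1 ends]
  n6 'a': b→7
  n7 'ab': a→8
  n8 'aba': a→9
  n9 'abaa': a→10
  n10 'abaaa': ·  [P2 ends]
  n11 'bb': a→12
  n12 'bba': ·  [P3 ends]

BFS fail/out derivation:
  n1('c'): parent n0 fail=0; on 'c' 0 → fail=0;  out ∅∪∅=∅
  n4('b'): parent n0 fail=0; on 'b' 0 → fail=0;  out ∅∪∅=∅
  n6('a'): parent n0 fail=0; on 'a' 0 → fail=0;  out ∅∪∅=∅
  n2('cb'): parent n1 fail=0; on 'b' 0 → fail=4;  out ∅∪∅=∅
  n5('bc'): parent n4 fail=0; on 'c' 0 → fail=1;  out {1}∪∅={1}
  n7('ab'): parent n6 fail=0; on 'b' 0 → fail=4;  out ∅∪∅=∅
  n11('bb'): parent n4 fail=0; on 'b' 0 → fail=4;  out ∅∪∅=∅
  n3('cbc'): parent n2 fail=4; on 'c' 4 → fail=5;  out {0}∪{1}={0,1}
  n8('aba'): parent n7 fail=4; on 'a' 4→0 → fail=6;  out ∅∪∅=∅
  n12('bba'): parent n11 fail=4; on 'a' 4→0 → fail=6;  out {3}∪∅={3}
  n9('abaa'): parent n8 fail=6; on 'a' 6→0 → fail=6;  out ∅∪∅=∅
  n10('abaaa'): parent n9 fail=6; on 'a' 6→0 → fail=6;  out {2}∪∅={2}

Scan:
i=0 'a': node 0→6
i=1 'c': node 6→1 (via fail)
i=2 'b': node 1→2
i=3 'c': node 2→3  ** P0@[1:3],P1@[2:3]
i=4 'a': node 3→6 (via fail)
i=5 'b': node 6→7
i=6 'c': node 7→5 (via fail)  ** P1@[5:6]
i=7 'b': node 5→2 (via fail)
i=8 'c': node 2→3  ** P0@[6:8],P1@[7:8]
i=9 'b': node 3→2 (via fail)
i=10 'c': node 2→3  ** P0@[8:10],P1@[9:10]
i=11 'b': node 3→2 (via fail)
i=12 'a': node 2→6 (via fail)
i=13 'b': node 6→7
i=14 'a': node 7→8
i=15 'a': node 8→9
i=16 'a': node 9→10  ** P2@[12:16]
i=17 'b': node 10→7 (via fail)
i=18 'b': node 7→11 (via fail)
i=19 'a': node 11→12  ** P3@[17:19]
i=20 'c': node 12→1 (via fail)
i=21 'c': node 1→1 (via fail)
i=22 'c': node 1→1 (via fail)
i=23 'b': node 1→2
i=24 'a': node 2→6 (via fail)
i=25 'b': node 6→7
i=26 'a': node 7→8
i=27 'a': node 8→9
i=28 'a': node 9→10  ** P2@[24:28]
i=29 'c': node 10→1 (via fail)
i=30 'a': node 1→6 (via fail)
i=31 'b': node 6→7
i=32 'c': node 7→5 (via fail)  ** P1@[31:32]
i=33 'b': node 5→2 (via fail)
i=34 'c': node 2→3  ** P0@[32:34],P1@[33:34]
i=35 'a': node 3→6 (via fail)
i=36 'b': node 6→7
i=37 'c': node 7→5 (via fail)  ** P1@[36:37]

Matches: [[3,0],[3,1],[6,1],[8,0],[8,1],[10,0],[10,1],[16,2],[19,3],[28,2],[32,1],[34,0],[34,1],[37,1]]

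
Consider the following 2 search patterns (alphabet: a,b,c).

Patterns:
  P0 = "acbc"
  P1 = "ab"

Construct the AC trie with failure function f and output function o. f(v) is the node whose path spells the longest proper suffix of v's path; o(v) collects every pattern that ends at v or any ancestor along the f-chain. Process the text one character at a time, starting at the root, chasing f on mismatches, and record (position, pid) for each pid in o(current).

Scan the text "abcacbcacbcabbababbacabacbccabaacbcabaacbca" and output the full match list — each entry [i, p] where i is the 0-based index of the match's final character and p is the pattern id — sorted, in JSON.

Build:
Trie (insert patterns):
  0='ε' goto a→1
  1='a' goto b→5 c→2
  2='ac' goto b→3
  3='acb' goto c→4
  4='acbc' goto ·  ←P0
  5='ab' goto ·  ←P1

Failure links (BFS by depth):
  fail(1) 'a': from fail(0)=0 chase 'a': 0 ⇒ 0;  out=∅∪out(0)=∅
  fail(2) 'ac': from fail(1)=0 chase 'c': 0 ⇒ 0;  out=∅∪out(0)=∅
  fail(5) 'ab': from fail(1)=0 chase 'b': 0 ⇒ 0;  out={1}∪out(0)={1}
  fail(3) 'acb': from fail(2)=0 chase 'b': 0 ⇒ 0;  out=∅∪out(0)=∅
  fail(4) 'acbc': from fail(3)=0 chase 'c': 0 ⇒ 0;  out={0}∪out(0)={0}

Scan:
[0] read 'a'  n0⇒n1
[1] read 'b'  n1⇒n5  → match P1@[0:1]
[2] read 'c'  n5⇒n0 ·f
[3] read 'a'  n0⇒n1
[4] read 'c'  n1⇒n2
[5] read 'b'  n2⇒n3
[6] read 'c'  n3⇒n4  → match P0@[3:6]
[7] read 'a'  n4⇒n1 ·f
[8] read 'c'  n1⇒n2
[9] read 'b'  n2⇒n3
[10] read 'c'  n3⇒n4  → match P0@[7:10]
[11] read 'a'  n4⇒n1 ·f
[12] read 'b'  n1⇒n5  → match P1@[11:12]
[13] read 'b'  n5⇒n0 ·f
[14] read 'a'  n0⇒n1
[15] read 'b'  n1⇒n5  → match P1@[14:15]
[16] read 'a'  n5⇒n1 ·f
[17] read 'b'  n1⇒n5  → match P1@[16:17]
[18] read 'b'  n5⇒n0 ·f
[19] read 'a'  n0⇒n1
[20] read 'c'  n1⇒n2
[21] read 'a'  n2⇒n1 ·f
[22] read 'b'  n1⇒n5  → match P1@[21:22]
[23] read 'a'  n5⇒n1 ·f
[24] read 'c'  n1⇒n2
[25] read 'b'  n2⇒n3
[26] read 'c'  n3⇒n4  → match P0@[23:26]
[27] read 'c'  n4⇒n0 ·f
[28] read 'a'  n0⇒n1
[29] read 'b'  n1⇒n5  → match P1@[28:29]
[30] read 'a'  n5⇒n1 ·f
[31] read 'a'  n1⇒n1 ·f
[32] read 'c'  n1⇒n2
[33] read 'b'  n2⇒n3
[34] read 'c'  n3⇒n4  → match P0@[31:34]
[35] read 'a'  n4⇒n1 ·f
[36] read 'b'  n1⇒n5  → match P1@[35:36]
[37] read 'a'  n5⇒n1 ·f
[38] read 'a'  n1⇒n1 ·f
[39] read 'c'  n1⇒n2
[40] read 'b'  n2⇒n3
[41] read 'c'  n3⇒n4  → match P0@[38:41]
[42] read 'a'  n4⇒n1 ·f

Matches: [[1,1],[6,0],[10,0],[12,1],[15,1],[17,1],[22,1],[26,0],[29,1],[34,0],[36,1],[41,0]]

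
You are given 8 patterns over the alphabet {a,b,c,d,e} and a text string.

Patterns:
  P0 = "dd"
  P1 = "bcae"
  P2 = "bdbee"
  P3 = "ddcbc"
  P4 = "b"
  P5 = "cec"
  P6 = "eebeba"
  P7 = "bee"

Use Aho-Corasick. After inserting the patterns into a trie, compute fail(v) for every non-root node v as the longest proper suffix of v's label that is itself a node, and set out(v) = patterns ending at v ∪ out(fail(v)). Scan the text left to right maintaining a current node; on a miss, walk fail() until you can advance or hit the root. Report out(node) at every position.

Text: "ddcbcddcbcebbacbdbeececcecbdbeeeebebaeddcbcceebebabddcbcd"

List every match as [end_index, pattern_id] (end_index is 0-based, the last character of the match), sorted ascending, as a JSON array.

Build:
Trie (insert patterns):
  0='ε' goto b→3 c→14 d→1 e→17
  1='d' goto d→2
  2='dd' goto c→11  ←P0
  3='b' goto c→4 d→7 e→23  ←P4
  4='bc' goto a→5
  5='bca' goto e→6
  6='bcae' goto ·  ←P1
  7='bd' goto b→8
  8='bdb' goto e→9
  9='bdbe' goto e→10
  10='bdbee' goto ·  ←P2
  11='ddc' goto b→12
  12='ddcb' goto c→13
  13='ddcbc' goto ·  ←P3
  14='c' goto e→15
  15='ce' goto c→16
  16='cec' goto ·  ←P5
  17='e' goto e→18
  18='ee' goto b→19
  19='eeb' goto e→20
  20='eebe' goto b→21
  21='eebeb' goto a→22
  22='eebeba' goto ·  ←P6
  23='be' goto e→24
  24='bee' goto ·  ←P7

Failure links (BFS by depth):
  fail(1) 'd': from fail(0)=0 chase 'd': 0 ⇒ 0;  out=∅∪out(0)=∅
  fail(3) 'b': from fail(0)=0 chase 'b': 0 ⇒ 0;  out={4}∪out(0)={4}
  fail(14) 'c': from fail(0)=0 chase 'c': 0 ⇒ 0;  out=∅∪out(0)=∅
  fail(17) 'e': from fail(0)=0 chase 'e': 0 ⇒ 0;  out=∅∪out(0)=∅
  fail(2) 'dd': from fail(1)=0 chase 'd': 0 ⇒ 1;  out={0}∪out(1)={0}
  fail(4) 'bc': from fail(3)=0 chase 'c': 0 ⇒ 14;  out=∅∪out(14)=∅
  fail(7) 'bd': from fail(3)=0 chase 'd': 0 ⇒ 1;  out=∅∪out(1)=∅
  fail(15) 'ce': from fail(14)=0 chase 'e': 0 ⇒ 17;  out=∅∪out(17)=∅
  fail(18) 'ee': from fail(17)=0 chase 'e': 0 ⇒ 17;  out=∅∪out(17)=∅
  fail(23) 'be': from fail(3)=0 chase 'e': 0 ⇒ 17;  out=∅∪out(17)=∅
  fail(5) 'bca': from fail(4)=14 chase 'a': 14→0 ⇒ 0;  out=∅∪out(0)=∅
  fail(8) 'bdb': from fail(7)=1 chase 'b': 1→0 ⇒ 3;  out=∅∪out(3)={4}
  fail(11) 'ddc': from fail(2)=1 chase 'c': 1→0 ⇒ 14;  out=∅∪out(14)=∅
  fail(16) 'cec': from fail(15)=17 chase 'c': 17→0 ⇒ 14;  out={5}∪out(14)={5}
  fail(19) 'eeb': from fail(18)=17 chase 'b': 17→0 ⇒ 3;  out=∅∪out(3)={4}
  fail(24) 'bee': from fail(23)=17 chase 'e': 17 ⇒ 18;  out={7}∪out(18)={7}
  fail(6) 'bcae': from fail(5)=0 chase 'e': 0 ⇒ 17;  out={1}∪out(17)={1}
  fail(9) 'bdbe': from fail(8)=3 chase 'e': 3 ⇒ 23;  out=∅∪out(23)=∅
  fail(12) 'ddcb': from fail(11)=14 chase 'b': 14→0 ⇒ 3;  out=∅∪out(3)={4}
  fail(20) 'eebe': from fail(19)=3 chase 'e': 3 ⇒ 23;  out=∅∪out(23)=∅
  fail(10) 'bdbee': from fail(9)=23 chase 'e': 23 ⇒ 24;  out={2}∪out(24)={2,7}
  fail(13) 'ddcbc': from fail(12)=3 chase 'c': 3 ⇒ 4;  out={3}∪out(4)={3}
  fail(21) 'eebeb': from fail(20)=23 chase 'b': 23→17→0 ⇒ 3;  out=∅∪out(3)={4}
  fail(22) 'eebeba': from fail(21)=3 chase 'a': 3→0 ⇒ 0;  out={6}∪out(0)={6}

Text stream:
pos 0 'd': at 1
pos 1 'd': at 2  → match P0@[0:1]
pos 2 'c': at 11
pos 3 'b': at 12  → match P4@[3:3]
pos 4 'c': at 13  → match P3@[0:4]
pos 5 'd': at 1 (via fail)
pos 6 'd': at 2  → match P0@[5:6]
pos 7 'c': at 11
pos 8 'b': at 12  → match P4@[8:8]
pos 9 'c': at 13  → match P3@[5:9]
pos 10 'e': at 15 (via fail)
pos 11 'b': at 3 (via fail)  → match P4@[11:11]
pos 12 'b': at 3 (via fail)  → match P4@[12:12]
pos 13 'a': at 0 (via fail)
pos 14 'c': at 14
pos 15 'b': at 3 (via fail)  → match P4@[15:15]
pos 16 'd': at 7
pos 17 'b': at 8  → match P4@[17:17]
pos 18 'e': at 9
pos 19 'e': at 10  → match P2@[15:19],P7@[17:19]
pos 20 'c': at 14 (via fail)
pos 21 'e': at 15
pos 22 'c': at 16  → match P5@[20:22]
pos 23 'c': at 14 (via fail)
pos 24 'e': at 15
pos 25 'c': at 16  → match P5@[23:25]
pos 26 'b': at 3 (via fail)  → match P4@[26:26]
pos 27 'd': at 7
pos 28 'b': at 8  → match P4@[28:28]
pos 29 'e': at 9
pos 30 'e': at 10  → match P2@[26:30],P7@[28:30]
pos 31 'e': at 18 (via fail)
pos 32 'e': at 18 (via fail)
pos 33 'b': at 19  → match P4@[33:33]
pos 34 'e': at 20
pos 35 'b': at 21  → match P4@[35:35]
pos 36 'a': at 22  → match P6@[31:36]
pos 37 'e': at 17 (via fail)
pos 38 'd': at 1 (via fail)
pos 39 'd': at 2  → match P0@[38:39]
pos 40 'c': at 11
pos 41 'b': at 12  → match P4@[41:41]
pos 42 'c': at 13  → match P3@[38:42]
pos 43 'c': at 14 (via fail)
pos 44 'e': at 15
pos 45 'e': at 18 (via fail)
pos 46 'b': at 19  → match P4@[46:46]
pos 47 'e': at 20
pos 48 'b': at 21  → match P4@[48:48]
pos 49 'a': at 22  → match P6@[44:49]
pos 50 'b': at 3 (via fail)  → match P4@[50:50]
pos 51 'd': at 7
pos 52 'd': at 2 (via fail)  → match P0@[51:52]
pos 53 'c': at 11
pos 54 'b': at 12  → match P4@[54:54]
pos 55 'c': at 13  → match P3@[51:55]
pos 56 'd': at 1 (via fail)

All matches (sorted): [[1,0],[3,4],[4,3],[6,0],[8,4],[9,3],[11,4],[12,4],[15,4],[17,4],[19,2],[19,7],[22,5],[25,5],[26,4],[28,4],[30,2],[30,7],[33,4],[35,4],[36,6],[39,0],[41,4],[42,3],[46,4],[48,4],[49,6],[50,4],[52,0],[54,4],[55,3]]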